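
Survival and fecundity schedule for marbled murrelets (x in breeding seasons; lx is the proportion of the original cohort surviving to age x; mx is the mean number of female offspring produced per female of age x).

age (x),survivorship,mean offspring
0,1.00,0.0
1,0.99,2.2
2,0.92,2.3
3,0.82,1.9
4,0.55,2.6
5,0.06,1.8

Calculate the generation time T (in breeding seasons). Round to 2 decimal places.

2.35

lx·mx: 0, 2.178, 2.116, 1.558, 1.43, 0.108 → R0 = 7.39
x·lx·mx: 0, 2.178, 4.232, 4.674, 5.72, 0.54 → Σ = 17.344
T = 17.344 / 7.39 = 2.346955… → 2.35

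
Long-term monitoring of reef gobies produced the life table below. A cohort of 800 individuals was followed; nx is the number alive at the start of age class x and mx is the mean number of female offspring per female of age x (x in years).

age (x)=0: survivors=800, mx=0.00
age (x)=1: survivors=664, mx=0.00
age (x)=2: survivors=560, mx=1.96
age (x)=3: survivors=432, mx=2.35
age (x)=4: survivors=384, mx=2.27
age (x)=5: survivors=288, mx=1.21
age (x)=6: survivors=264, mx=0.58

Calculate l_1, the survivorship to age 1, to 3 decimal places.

0.830

l_1 = n_1/n_0 = 664/800 = 0.83 → 0.830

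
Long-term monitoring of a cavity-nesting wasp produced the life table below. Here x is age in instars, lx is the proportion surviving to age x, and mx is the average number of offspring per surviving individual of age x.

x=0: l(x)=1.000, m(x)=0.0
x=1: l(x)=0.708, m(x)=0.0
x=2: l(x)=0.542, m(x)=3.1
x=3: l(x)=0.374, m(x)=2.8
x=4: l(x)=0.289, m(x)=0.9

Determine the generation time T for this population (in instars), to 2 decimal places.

lx·mx: 0, 0, 1.6802, 1.0472, 0.2601 → R0 = 2.9875
x·lx·mx: 0, 0, 3.3604, 3.1416, 1.0404 → Σ = 7.5424
T = 7.5424 / 2.9875 = 2.524653… → 2.52

2.52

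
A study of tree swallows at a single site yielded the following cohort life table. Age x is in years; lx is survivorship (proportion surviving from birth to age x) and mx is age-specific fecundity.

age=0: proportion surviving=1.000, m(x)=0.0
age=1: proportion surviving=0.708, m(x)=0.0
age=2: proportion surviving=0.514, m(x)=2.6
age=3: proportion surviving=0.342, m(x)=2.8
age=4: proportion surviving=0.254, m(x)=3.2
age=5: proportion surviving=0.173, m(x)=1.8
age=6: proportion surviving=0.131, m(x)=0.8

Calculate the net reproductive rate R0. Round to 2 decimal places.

3.52

lx·mx by age: 0, 0, 1.3364, 0.9576, 0.8128, 0.3114, 0.1048
R0 = Σ lx·mx = 3.523 → 3.52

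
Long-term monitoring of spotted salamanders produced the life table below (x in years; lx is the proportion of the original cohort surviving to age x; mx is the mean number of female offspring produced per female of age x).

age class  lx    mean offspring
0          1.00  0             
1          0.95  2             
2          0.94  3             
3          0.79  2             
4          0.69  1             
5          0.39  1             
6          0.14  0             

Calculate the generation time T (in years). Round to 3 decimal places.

lx·mx: 0, 1.9, 2.82, 1.58, 0.69, 0.39, 0 → R0 = 7.38
x·lx·mx: 0, 1.9, 5.64, 4.74, 2.76, 1.95, 0 → Σ = 16.99
T = 16.99 / 7.38 = 2.302168… → 2.302

2.302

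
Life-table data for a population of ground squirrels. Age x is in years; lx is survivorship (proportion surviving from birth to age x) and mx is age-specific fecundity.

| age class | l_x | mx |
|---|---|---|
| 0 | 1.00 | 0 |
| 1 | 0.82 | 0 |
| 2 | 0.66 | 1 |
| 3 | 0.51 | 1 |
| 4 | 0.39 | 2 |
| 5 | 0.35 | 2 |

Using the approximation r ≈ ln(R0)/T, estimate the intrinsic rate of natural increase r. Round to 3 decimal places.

R0 = Σ lx·mx = 0 + 0 + 0.66 + 0.51 + 0.78 + 0.7 = 2.65
Σ x·lx·mx = 9.47; T = 9.47/2.65 = 3.57358…
r ≈ ln(R0)/T = ln(2.65)/3.57358… = 0.27271… → 0.273

0.273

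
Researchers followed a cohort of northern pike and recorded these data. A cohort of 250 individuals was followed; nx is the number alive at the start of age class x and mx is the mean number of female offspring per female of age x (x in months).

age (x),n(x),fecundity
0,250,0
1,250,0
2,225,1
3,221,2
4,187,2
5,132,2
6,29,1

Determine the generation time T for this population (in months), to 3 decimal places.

lx = nx/n0 = nx/250: 1, 1, 0.9, 0.884, 0.748, 0.528, 0.116
lx·mx: 0, 0, 0.9, 1.768, 1.496, 1.056, 0.116 → R0 = 5.336
x·lx·mx: 0, 0, 1.8, 5.304, 5.984, 5.28, 0.696 → Σ = 19.064
T = 19.064 / 5.336 = 3.572714… → 3.573

3.573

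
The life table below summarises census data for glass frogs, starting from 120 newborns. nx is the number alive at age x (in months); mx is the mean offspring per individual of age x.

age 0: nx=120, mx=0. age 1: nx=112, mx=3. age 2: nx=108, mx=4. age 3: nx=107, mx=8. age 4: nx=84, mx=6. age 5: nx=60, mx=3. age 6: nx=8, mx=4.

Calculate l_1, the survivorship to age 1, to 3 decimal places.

0.933

l_1 = n_1/n_0 = 112/120 = 0.933333… → 0.933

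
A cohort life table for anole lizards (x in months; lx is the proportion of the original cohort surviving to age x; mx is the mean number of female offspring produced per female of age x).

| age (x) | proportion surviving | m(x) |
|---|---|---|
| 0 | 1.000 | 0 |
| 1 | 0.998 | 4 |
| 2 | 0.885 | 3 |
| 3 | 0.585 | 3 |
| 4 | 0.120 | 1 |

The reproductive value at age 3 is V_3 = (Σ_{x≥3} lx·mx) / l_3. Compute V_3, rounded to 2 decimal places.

3.21

lx·mx for x ≥ 3: 1.755, 0.12 → sum = 1.875
V_3 = 1.875 / l_3 = 1.875 / 0.585 = 3.205128… → 3.21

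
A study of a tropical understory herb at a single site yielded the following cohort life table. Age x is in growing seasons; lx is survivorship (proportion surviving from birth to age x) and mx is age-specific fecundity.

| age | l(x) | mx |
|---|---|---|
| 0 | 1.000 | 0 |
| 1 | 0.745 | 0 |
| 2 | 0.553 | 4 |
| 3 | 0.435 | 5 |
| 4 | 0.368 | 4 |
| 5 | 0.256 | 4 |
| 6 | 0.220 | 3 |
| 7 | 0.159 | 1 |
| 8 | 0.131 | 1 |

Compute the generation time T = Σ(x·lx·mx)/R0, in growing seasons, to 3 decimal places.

3.585

lx·mx: 0, 0, 2.212, 2.175, 1.472, 1.024, 0.66, 0.159, 0.131 → R0 = 7.833
x·lx·mx: 0, 0, 4.424, 6.525, 5.888, 5.12, 3.96, 1.113, 1.048 → Σ = 28.078
T = 28.078 / 7.833 = 3.584578… → 3.585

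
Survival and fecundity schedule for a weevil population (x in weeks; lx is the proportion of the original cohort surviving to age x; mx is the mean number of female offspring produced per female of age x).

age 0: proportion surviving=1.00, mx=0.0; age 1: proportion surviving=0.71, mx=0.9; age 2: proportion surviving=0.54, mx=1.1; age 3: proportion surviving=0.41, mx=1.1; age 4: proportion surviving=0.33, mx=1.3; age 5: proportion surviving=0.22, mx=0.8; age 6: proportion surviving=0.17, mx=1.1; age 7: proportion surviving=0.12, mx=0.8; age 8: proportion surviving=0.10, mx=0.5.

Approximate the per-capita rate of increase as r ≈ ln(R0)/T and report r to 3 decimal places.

0.317

R0 = Σ lx·mx = 0 + 0.639 + 0.594 + 0.451 + 0.429 + 0.176 + 0.187 + 0.096 + 0.05 = 2.622
Σ x·lx·mx = 7.97; T = 7.97/2.622 = 3.03966…
r ≈ ln(R0)/T = ln(2.622)/3.03966… = 0.31712… → 0.317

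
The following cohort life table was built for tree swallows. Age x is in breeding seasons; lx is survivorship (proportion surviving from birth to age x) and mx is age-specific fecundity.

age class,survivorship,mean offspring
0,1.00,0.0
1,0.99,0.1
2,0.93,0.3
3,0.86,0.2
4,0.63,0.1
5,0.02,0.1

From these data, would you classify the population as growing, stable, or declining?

R0 = Σ lx·mx = 0 + 0.099 + 0.279 + 0.172 + 0.063 + 0.002 = 0.615
R0 < 1, so the population is declining.

declining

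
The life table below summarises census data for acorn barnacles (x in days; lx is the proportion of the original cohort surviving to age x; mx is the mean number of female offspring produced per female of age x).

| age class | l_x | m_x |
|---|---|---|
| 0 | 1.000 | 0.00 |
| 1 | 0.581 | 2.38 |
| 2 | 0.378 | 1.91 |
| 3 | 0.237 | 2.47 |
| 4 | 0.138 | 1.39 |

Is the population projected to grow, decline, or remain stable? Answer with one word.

growing

R0 = Σ lx·mx = 0 + 1.38278 + 0.72198 + 0.58539 + 0.19182 = 2.88197
R0 > 1, so the population is growing.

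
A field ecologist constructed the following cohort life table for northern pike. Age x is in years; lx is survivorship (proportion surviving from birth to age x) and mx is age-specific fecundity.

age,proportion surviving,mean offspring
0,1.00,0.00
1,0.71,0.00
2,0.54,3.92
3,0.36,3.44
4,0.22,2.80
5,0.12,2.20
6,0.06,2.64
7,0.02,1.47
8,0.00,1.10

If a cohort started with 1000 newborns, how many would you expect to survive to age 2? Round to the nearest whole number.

540

Expected survivors = N0 · l_2 = 1000 × 0.54 = 540 → 540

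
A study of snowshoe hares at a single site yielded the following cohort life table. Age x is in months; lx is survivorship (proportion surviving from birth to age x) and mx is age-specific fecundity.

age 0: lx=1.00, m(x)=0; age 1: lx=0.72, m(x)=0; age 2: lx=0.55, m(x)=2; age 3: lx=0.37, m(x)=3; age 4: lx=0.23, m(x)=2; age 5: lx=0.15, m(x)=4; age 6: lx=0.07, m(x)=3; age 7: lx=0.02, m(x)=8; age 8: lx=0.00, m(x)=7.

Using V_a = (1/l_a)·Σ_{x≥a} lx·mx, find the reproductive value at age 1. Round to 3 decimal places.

5.056

lx·mx for x ≥ 1: 0, 1.1, 1.11, 0.46, 0.6, 0.21, 0.16, 0 → sum = 3.64
V_1 = 3.64 / l_1 = 3.64 / 0.72 = 5.055556… → 5.056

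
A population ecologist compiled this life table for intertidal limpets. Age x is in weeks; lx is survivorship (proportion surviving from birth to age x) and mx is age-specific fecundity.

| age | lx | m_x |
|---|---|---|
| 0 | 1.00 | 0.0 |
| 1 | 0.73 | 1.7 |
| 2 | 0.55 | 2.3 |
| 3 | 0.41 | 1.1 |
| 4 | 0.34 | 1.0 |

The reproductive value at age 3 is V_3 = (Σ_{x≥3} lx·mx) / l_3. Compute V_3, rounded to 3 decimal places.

1.929

lx·mx for x ≥ 3: 0.451, 0.34 → sum = 0.791
V_3 = 0.791 / l_3 = 0.791 / 0.41 = 1.929268… → 1.929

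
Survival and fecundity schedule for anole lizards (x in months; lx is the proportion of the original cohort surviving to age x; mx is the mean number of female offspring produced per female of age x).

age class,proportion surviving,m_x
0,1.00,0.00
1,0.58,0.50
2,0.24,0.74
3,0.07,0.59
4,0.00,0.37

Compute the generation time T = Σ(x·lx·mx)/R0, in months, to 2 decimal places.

lx·mx: 0, 0.29, 0.1776, 0.0413, 0 → R0 = 0.5089
x·lx·mx: 0, 0.29, 0.3552, 0.1239, 0 → Σ = 0.7691
T = 0.7691 / 0.5089 = 1.511299… → 1.51

1.51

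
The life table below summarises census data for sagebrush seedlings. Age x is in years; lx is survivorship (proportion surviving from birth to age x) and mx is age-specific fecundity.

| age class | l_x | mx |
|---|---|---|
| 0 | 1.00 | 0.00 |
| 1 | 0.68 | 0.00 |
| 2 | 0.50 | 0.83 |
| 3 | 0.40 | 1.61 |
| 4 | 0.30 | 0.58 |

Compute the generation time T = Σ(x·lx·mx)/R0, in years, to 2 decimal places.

2.80

lx·mx: 0, 0, 0.415, 0.644, 0.174 → R0 = 1.233
x·lx·mx: 0, 0, 0.83, 1.932, 0.696 → Σ = 3.458
T = 3.458 / 1.233 = 2.804542… → 2.80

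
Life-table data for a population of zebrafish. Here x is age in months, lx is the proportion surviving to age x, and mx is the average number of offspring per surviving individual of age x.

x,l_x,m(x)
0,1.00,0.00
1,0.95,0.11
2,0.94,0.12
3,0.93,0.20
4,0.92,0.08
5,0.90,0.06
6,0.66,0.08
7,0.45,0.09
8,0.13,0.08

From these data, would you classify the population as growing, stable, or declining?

R0 = Σ lx·mx = 0 + 0.1045 + 0.1128 + 0.186 + 0.0736 + 0.054 + 0.0528 + 0.0405 + 0.0104 = 0.6346
R0 < 1, so the population is declining.

declining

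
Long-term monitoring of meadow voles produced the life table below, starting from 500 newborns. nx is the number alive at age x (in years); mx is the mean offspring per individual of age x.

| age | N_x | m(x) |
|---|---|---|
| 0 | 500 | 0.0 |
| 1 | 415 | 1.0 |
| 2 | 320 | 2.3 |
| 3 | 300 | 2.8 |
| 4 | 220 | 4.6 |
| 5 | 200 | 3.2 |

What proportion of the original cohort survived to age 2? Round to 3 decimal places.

0.640

l_2 = n_2/n_0 = 320/500 = 0.64 → 0.640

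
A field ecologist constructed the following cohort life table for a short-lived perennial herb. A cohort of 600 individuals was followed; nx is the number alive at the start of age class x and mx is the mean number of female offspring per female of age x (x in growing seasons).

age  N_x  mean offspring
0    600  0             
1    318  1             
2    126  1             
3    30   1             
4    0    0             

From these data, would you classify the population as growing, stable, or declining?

declining

lx = nx/n0 = nx/600: 1, 0.53, 0.21, 0.05, 0
R0 = Σ lx·mx = 0 + 0.53 + 0.21 + 0.05 + 0 = 0.79
R0 < 1, so the population is declining.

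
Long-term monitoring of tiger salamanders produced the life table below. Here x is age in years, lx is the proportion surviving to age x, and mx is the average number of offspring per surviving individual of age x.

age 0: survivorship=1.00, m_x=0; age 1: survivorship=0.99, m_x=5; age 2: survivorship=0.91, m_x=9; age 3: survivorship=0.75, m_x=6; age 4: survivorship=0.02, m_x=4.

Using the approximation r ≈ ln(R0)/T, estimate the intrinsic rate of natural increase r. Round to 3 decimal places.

1.449

R0 = Σ lx·mx = 0 + 4.95 + 8.19 + 4.5 + 0.08 = 17.72
Σ x·lx·mx = 35.15; T = 35.15/17.72 = 1.98363…
r ≈ ln(R0)/T = ln(17.72)/1.98363… = 1.44921… → 1.449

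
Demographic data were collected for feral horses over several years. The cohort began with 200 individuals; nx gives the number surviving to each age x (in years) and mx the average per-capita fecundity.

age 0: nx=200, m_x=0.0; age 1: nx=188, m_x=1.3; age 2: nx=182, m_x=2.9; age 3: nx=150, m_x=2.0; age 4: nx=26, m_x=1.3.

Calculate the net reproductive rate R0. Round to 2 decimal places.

5.53

lx = nx/n0 = nx/200: 1, 0.94, 0.91, 0.75, 0.13
lx·mx by age: 0, 1.222, 2.639, 1.5, 0.169
R0 = Σ lx·mx = 5.53 → 5.53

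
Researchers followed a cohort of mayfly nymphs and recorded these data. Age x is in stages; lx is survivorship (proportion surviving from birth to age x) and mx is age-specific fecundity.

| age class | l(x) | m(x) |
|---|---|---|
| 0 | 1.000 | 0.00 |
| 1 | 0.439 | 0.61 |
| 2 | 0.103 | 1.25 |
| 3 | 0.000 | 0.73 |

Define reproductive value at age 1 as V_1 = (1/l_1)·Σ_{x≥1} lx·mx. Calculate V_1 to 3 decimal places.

lx·mx for x ≥ 1: 0.26779, 0.12875, 0 → sum = 0.39654
V_1 = 0.39654 / l_1 = 0.39654 / 0.439 = 0.90328… → 0.903

0.903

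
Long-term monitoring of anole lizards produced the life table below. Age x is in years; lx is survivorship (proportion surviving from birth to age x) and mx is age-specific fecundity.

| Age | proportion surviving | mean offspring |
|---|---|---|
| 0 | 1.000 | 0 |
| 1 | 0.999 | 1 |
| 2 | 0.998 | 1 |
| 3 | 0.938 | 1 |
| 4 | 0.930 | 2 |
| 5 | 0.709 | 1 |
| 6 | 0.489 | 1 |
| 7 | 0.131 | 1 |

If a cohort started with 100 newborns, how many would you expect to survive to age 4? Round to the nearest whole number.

93

Expected survivors = N0 · l_4 = 100 × 0.930 = 93 → 93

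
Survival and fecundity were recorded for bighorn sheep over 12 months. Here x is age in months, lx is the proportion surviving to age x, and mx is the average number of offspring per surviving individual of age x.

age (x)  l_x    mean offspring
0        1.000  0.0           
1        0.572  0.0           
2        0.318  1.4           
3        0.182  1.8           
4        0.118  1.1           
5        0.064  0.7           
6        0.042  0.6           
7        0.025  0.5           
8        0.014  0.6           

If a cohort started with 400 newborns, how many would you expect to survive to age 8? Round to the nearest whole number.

6

Expected survivors = N0 · l_8 = 400 × 0.014 = 5.6 → 6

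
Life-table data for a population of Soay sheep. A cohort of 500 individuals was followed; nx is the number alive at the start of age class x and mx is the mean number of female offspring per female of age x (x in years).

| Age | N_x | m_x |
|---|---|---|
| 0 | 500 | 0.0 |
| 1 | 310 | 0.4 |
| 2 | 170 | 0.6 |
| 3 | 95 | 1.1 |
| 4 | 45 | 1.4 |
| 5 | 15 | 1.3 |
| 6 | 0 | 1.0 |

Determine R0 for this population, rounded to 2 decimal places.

lx = nx/n0 = nx/500: 1, 0.62, 0.34, 0.19, 0.09, 0.03, 0
lx·mx by age: 0, 0.248, 0.204, 0.209, 0.126, 0.039, 0
R0 = Σ lx·mx = 0.826 → 0.83

0.83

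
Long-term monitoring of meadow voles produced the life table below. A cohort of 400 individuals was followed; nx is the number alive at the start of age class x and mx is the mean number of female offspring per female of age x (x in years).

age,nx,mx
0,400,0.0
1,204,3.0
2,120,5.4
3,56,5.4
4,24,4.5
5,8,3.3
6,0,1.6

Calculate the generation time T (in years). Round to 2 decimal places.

1.99

lx = nx/n0 = nx/400: 1, 0.51, 0.3, 0.14, 0.06, 0.02, 0
lx·mx: 0, 1.53, 1.62, 0.756, 0.27, 0.066, 0 → R0 = 4.242
x·lx·mx: 0, 1.53, 3.24, 2.268, 1.08, 0.33, 0 → Σ = 8.448
T = 8.448 / 4.242 = 1.991513… → 1.99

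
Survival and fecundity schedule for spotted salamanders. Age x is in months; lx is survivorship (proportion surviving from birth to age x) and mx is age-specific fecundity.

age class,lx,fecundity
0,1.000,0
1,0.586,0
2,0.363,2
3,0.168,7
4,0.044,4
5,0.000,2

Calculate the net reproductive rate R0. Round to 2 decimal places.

lx·mx by age: 0, 0, 0.726, 1.176, 0.176, 0
R0 = Σ lx·mx = 2.078 → 2.08

2.08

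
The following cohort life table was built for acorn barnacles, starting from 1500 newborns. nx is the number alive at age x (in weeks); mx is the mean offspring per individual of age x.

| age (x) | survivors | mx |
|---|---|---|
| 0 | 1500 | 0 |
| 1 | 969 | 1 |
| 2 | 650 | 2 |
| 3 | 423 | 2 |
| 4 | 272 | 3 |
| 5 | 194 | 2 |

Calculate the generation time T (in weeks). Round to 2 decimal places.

2.62

lx = nx/n0 = nx/1500: 1, 0.646, 0.43333…, 0.282, 0.18133…, 0.12933…
lx·mx: 0, 0.646, 0.866667…, 0.564, 0.544…, 0.258667… → R0 = 2.879333…
x·lx·mx: 0, 0.646, 1.733333…, 1.692, 2.176…, 1.293333… → Σ = 7.540667…
T = 7.540667… / 2.879333… = 2.618893… → 2.62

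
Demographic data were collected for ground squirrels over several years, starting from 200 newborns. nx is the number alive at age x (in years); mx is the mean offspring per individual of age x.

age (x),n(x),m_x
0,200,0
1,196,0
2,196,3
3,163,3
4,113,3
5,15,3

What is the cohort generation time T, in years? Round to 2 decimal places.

lx = nx/n0 = nx/200: 1, 0.98, 0.98, 0.815, 0.565, 0.075
lx·mx: 0, 0, 2.94, 2.445, 1.695, 0.225 → R0 = 7.305
x·lx·mx: 0, 0, 5.88, 7.335, 6.78, 1.125 → Σ = 21.12
T = 21.12 / 7.305 = 2.89117… → 2.89

2.89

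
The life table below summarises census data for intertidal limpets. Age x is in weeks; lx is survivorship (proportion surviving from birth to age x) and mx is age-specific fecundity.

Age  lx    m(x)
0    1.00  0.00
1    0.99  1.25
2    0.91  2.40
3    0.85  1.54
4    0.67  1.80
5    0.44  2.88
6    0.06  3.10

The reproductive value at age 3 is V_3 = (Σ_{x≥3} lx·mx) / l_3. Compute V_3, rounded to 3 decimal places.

lx·mx for x ≥ 3: 1.309, 1.206, 1.2672, 0.186 → sum = 3.9682
V_3 = 3.9682 / l_3 = 3.9682 / 0.85 = 4.668471… → 4.668

4.668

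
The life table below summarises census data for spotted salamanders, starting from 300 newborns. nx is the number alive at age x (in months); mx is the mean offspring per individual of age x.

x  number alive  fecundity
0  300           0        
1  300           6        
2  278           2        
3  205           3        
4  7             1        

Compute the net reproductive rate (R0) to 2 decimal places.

9.93

lx = nx/n0 = nx/300: 1, 1, 0.92667…, 0.68333…, 0.02333…
lx·mx by age: 0, 6, 1.853333…, 2.05…, 0.023333…
R0 = Σ lx·mx = 9.926667… → 9.93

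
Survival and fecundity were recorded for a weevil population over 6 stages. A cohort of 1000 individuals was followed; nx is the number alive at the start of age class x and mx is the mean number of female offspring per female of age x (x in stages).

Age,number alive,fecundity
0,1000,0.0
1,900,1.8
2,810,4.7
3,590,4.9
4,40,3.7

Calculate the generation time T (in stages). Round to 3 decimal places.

2.185

lx = nx/n0 = nx/1000: 1, 0.9, 0.81, 0.59, 0.04
lx·mx: 0, 1.62, 3.807, 2.891, 0.148 → R0 = 8.466
x·lx·mx: 0, 1.62, 7.614, 8.673, 0.592 → Σ = 18.499
T = 18.499 / 8.466 = 2.185093… → 2.185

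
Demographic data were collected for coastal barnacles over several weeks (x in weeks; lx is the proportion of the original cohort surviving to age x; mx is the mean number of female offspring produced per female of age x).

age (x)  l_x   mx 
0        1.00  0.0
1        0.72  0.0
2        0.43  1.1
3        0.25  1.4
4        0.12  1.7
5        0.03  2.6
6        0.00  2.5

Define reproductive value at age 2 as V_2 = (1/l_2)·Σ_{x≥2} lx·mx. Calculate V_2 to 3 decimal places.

2.570

lx·mx for x ≥ 2: 0.473, 0.35, 0.204, 0.078, 0 → sum = 1.105
V_2 = 1.105 / l_2 = 1.105 / 0.43 = 2.569767… → 2.570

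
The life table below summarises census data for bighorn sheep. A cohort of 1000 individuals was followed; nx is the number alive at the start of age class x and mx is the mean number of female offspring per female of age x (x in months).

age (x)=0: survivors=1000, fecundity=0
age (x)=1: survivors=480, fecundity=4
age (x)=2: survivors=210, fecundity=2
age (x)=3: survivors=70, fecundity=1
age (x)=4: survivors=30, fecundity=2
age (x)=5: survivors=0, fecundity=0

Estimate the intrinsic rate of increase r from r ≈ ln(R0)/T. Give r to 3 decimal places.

0.696

lx = nx/n0 = nx/1000: 1, 0.48, 0.21, 0.07, 0.03, 0
R0 = Σ lx·mx = 0 + 1.92 + 0.42 + 0.07 + 0.06 + 0 = 2.47
Σ x·lx·mx = 3.21; T = 3.21/2.47 = 1.2996…
r ≈ ln(R0)/T = ln(2.47)/1.2996… = 0.69577… → 0.696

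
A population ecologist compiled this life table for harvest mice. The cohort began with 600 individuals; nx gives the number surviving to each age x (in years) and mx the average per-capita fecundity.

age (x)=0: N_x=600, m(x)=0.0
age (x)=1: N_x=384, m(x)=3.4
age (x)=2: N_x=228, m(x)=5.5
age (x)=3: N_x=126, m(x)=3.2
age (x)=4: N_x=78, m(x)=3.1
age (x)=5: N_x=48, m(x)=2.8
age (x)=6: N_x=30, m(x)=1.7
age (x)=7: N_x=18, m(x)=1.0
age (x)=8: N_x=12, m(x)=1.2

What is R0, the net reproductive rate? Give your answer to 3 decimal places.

5.704

lx = nx/n0 = nx/600: 1, 0.64, 0.38, 0.21, 0.13, 0.08, 0.05, 0.03, 0.02
lx·mx by age: 0, 2.176, 2.09, 0.672, 0.403, 0.224, 0.085, 0.03, 0.024
R0 = Σ lx·mx = 5.704 → 5.704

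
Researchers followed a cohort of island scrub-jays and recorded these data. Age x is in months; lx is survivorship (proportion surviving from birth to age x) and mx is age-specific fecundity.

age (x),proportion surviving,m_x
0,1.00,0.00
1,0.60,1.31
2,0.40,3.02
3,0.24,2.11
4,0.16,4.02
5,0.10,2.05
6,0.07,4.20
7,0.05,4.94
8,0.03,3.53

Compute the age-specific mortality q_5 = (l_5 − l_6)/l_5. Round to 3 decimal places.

0.300

q_5 = (l_5 − l_6) / l_5 = (0.1 − 0.07) / 0.1
     = 0.03 / 0.1 = 0.3 → 0.300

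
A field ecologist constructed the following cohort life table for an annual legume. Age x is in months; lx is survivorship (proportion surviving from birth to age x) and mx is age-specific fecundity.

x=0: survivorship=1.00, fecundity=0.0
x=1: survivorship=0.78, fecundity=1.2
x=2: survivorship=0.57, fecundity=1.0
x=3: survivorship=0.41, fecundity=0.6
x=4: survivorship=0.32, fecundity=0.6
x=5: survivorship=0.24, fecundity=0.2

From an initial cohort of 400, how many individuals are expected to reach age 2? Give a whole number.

228

Expected survivors = N0 · l_2 = 400 × 0.57 = 228 → 228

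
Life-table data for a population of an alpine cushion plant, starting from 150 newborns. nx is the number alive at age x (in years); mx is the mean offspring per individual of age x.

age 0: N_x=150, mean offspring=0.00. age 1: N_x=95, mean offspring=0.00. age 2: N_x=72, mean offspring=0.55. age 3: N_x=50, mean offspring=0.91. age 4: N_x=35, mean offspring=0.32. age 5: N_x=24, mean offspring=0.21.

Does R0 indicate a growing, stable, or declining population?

declining

lx = nx/n0 = nx/150: 1, 0.63333…, 0.48, 0.33333…, 0.23333…, 0.16
R0 = Σ lx·mx = 0 + 0 + 0.264 + 0.303333… + 0.074667… + 0.0336 = 0.6756…
R0 < 1, so the population is declining.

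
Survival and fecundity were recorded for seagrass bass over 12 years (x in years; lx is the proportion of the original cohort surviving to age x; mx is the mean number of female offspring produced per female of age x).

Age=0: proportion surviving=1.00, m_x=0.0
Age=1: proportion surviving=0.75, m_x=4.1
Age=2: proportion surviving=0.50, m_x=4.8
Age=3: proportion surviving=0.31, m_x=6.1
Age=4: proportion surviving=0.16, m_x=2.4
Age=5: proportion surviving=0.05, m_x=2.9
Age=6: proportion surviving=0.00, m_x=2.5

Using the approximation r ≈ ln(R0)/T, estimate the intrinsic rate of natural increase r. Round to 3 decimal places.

1.032

R0 = Σ lx·mx = 0 + 3.075 + 2.4 + 1.891 + 0.384 + 0.145 + 0 = 7.895
Σ x·lx·mx = 15.809; T = 15.809/7.895 = 2.00241…
r ≈ ln(R0)/T = ln(7.895)/2.00241… = 1.03187… → 1.032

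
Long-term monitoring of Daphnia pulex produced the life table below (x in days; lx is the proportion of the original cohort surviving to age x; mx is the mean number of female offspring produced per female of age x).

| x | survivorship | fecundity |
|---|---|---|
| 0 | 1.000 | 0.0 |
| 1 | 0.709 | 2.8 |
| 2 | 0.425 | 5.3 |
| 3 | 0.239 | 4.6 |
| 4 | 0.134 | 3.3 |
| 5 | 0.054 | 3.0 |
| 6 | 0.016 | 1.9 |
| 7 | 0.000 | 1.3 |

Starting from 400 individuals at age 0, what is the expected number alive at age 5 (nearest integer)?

Expected survivors = N0 · l_5 = 400 × 0.054 = 21.6 → 22

22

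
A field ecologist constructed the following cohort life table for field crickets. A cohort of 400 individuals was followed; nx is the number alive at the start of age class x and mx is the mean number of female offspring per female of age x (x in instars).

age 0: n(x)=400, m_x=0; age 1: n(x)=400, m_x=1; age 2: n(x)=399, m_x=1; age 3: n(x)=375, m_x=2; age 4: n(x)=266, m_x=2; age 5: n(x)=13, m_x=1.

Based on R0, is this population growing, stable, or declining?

lx = nx/n0 = nx/400: 1, 1, 0.9975, 0.9375, 0.665, 0.0325
R0 = Σ lx·mx = 0 + 1 + 0.9975 + 1.875 + 1.33 + 0.0325 = 5.235
R0 > 1, so the population is growing.

growing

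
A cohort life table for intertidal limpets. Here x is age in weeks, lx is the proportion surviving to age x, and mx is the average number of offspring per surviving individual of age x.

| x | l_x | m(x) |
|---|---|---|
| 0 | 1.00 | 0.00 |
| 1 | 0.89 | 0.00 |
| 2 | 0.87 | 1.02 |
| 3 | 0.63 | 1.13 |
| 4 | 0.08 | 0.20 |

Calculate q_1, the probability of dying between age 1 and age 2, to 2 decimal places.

0.02

q_1 = (l_1 − l_2) / l_1 = (0.89 − 0.87) / 0.89
     = 0.02 / 0.89 = 0.022472… → 0.02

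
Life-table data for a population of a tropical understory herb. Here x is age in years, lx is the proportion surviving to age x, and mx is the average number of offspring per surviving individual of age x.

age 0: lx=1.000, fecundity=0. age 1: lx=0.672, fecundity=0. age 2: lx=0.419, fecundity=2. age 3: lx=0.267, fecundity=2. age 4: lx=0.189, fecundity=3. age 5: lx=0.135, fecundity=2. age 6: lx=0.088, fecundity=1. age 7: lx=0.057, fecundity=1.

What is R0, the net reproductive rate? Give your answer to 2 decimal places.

lx·mx by age: 0, 0, 0.838, 0.534, 0.567, 0.27, 0.088, 0.057
R0 = Σ lx·mx = 2.354 → 2.35

2.35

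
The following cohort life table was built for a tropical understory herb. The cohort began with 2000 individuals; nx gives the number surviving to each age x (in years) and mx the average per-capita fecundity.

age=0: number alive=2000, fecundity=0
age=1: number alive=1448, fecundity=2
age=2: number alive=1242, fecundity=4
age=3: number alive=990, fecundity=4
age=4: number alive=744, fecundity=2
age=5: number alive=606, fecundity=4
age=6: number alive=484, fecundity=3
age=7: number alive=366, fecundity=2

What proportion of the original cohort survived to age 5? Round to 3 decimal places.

0.303

l_5 = n_5/n_0 = 606/2000 = 0.303 → 0.303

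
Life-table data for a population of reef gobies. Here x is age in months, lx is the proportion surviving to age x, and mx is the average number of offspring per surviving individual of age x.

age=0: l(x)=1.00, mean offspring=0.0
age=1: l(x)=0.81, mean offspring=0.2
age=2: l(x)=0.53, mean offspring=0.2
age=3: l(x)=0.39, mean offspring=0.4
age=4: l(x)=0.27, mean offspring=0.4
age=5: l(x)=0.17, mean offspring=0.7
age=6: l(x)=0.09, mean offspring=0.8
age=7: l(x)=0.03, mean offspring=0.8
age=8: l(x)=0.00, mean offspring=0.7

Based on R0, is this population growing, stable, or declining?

declining

R0 = Σ lx·mx = 0 + 0.162 + 0.106 + 0.156 + 0.108 + 0.119 + 0.072 + 0.024 + 0 = 0.747
R0 < 1, so the population is declining.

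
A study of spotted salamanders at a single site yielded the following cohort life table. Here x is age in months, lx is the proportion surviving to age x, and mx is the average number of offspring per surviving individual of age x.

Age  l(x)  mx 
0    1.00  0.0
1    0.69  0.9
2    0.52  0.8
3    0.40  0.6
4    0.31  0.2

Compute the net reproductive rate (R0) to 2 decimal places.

1.34

lx·mx by age: 0, 0.621, 0.416, 0.24, 0.062
R0 = Σ lx·mx = 1.339 → 1.34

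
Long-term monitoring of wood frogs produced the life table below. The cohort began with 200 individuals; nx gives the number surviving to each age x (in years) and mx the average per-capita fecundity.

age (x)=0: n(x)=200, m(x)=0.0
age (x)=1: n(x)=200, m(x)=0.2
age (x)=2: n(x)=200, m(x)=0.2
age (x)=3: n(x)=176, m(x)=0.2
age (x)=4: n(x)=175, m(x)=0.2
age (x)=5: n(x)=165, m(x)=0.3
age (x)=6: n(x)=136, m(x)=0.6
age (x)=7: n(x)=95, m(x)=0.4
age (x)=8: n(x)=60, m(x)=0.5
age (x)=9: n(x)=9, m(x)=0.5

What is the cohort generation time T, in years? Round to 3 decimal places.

4.661

lx = nx/n0 = nx/200: 1, 1, 1, 0.88, 0.875, 0.825, 0.68, 0.475, 0.3, 0.045
lx·mx: 0, 0.2, 0.2, 0.176, 0.175, 0.2475, 0.408, 0.19, 0.15, 0.0225 → R0 = 1.769
x·lx·mx: 0, 0.2, 0.4, 0.528, 0.7, 1.2375, 2.448, 1.33, 1.2, 0.2025 → Σ = 8.246
T = 8.246 / 1.769 = 4.661391… → 4.661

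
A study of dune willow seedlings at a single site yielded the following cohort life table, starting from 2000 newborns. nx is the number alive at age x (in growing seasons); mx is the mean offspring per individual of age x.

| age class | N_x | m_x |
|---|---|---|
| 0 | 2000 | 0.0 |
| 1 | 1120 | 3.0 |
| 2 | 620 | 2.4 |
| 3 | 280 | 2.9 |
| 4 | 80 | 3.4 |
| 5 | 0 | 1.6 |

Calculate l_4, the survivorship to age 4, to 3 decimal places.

l_4 = n_4/n_0 = 80/2000 = 0.04 → 0.040

0.040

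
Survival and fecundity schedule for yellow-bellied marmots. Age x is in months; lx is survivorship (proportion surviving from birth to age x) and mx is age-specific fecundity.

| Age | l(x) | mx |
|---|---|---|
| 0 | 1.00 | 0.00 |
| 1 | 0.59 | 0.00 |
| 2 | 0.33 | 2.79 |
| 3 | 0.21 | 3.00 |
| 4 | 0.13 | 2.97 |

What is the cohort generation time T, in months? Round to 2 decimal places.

lx·mx: 0, 0, 0.9207, 0.63, 0.3861 → R0 = 1.9368
x·lx·mx: 0, 0, 1.8414, 1.89, 1.5444 → Σ = 5.2758
T = 5.2758 / 1.9368 = 2.723978… → 2.72

2.72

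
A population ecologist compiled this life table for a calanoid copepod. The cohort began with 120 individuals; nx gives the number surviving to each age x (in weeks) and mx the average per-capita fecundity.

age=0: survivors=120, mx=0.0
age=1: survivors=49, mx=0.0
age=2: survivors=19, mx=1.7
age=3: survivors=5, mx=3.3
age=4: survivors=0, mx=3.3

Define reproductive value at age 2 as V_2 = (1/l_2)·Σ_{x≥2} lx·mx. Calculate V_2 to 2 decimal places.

lx = nx/n0 = nx/120: 1, 0.40833…, 0.15833…, 0.04167…, 0
lx·mx for x ≥ 2: 0.269167…, 0.1375…, 0 → sum = 0.406667…
V_2 = 0.406667… / l_2 = 0.406667… / 0.158333… = 2.568421… → 2.57

2.57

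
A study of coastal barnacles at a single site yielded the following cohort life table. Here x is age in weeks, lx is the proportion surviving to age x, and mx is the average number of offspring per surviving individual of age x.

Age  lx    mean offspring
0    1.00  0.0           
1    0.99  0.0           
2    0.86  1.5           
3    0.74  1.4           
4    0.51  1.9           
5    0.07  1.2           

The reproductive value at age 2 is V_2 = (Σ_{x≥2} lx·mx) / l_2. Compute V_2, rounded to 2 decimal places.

lx·mx for x ≥ 2: 1.29, 1.036, 0.969, 0.084 → sum = 3.379
V_2 = 3.379 / l_2 = 3.379 / 0.86 = 3.92907… → 3.93

3.93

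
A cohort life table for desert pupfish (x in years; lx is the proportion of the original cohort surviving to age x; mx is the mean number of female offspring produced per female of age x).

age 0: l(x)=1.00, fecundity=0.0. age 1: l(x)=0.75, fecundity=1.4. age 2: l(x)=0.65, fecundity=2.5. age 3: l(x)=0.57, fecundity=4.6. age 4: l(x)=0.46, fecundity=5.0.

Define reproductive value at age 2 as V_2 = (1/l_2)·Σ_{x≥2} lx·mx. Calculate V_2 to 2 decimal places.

10.07

lx·mx for x ≥ 2: 1.625, 2.622, 2.3 → sum = 6.547
V_2 = 6.547 / l_2 = 6.547 / 0.65 = 10.072308… → 10.07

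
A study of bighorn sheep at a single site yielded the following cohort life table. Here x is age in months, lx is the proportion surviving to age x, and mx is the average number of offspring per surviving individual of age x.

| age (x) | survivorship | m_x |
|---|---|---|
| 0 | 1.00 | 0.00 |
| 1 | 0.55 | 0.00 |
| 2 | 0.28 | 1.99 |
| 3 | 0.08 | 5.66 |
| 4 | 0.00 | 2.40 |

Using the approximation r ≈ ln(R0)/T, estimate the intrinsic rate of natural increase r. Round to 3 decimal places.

0.004

R0 = Σ lx·mx = 0 + 0 + 0.5572 + 0.4528 + 0 = 1.01
Σ x·lx·mx = 2.4728; T = 2.4728/1.01 = 2.44832…
r ≈ ln(R0)/T = ln(1.01)/2.44832… = 0.00406… → 0.004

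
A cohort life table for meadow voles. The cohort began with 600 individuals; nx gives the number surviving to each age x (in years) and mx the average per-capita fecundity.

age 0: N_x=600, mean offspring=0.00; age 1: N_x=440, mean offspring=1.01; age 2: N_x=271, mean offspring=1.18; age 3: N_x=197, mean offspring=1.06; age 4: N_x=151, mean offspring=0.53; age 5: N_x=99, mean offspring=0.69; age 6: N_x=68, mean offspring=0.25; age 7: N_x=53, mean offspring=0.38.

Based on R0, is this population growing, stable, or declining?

lx = nx/n0 = nx/600: 1, 0.73333…, 0.45167…, 0.32833…, 0.25167…, 0.165, 0.11333…, 0.08833…
R0 = Σ lx·mx = 0 + 0.740667… + 0.532967… + 0.348033… + 0.133383… + 0.11385 + 0.028333… + 0.033567… = 1.9308…
R0 > 1, so the population is growing.

growing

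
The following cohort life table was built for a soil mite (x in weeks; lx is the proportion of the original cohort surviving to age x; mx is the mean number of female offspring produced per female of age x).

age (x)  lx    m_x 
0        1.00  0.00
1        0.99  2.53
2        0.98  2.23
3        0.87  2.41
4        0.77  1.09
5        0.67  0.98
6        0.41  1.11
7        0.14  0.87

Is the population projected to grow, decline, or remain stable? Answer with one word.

growing

R0 = Σ lx·mx = 0 + 2.5047 + 2.1854 + 2.0967 + 0.8393 + 0.6566 + 0.4551 + 0.1218 = 8.8596
R0 > 1, so the population is growing.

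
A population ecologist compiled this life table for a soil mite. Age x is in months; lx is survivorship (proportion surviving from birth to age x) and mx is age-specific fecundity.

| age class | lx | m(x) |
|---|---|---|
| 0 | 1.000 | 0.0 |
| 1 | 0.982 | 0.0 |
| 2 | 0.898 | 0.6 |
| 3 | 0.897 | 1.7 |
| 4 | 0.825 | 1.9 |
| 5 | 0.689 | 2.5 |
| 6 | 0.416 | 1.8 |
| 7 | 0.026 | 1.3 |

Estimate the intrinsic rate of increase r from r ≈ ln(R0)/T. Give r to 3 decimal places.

0.441

R0 = Σ lx·mx = 0 + 0 + 0.5388 + 1.5249 + 1.5675 + 1.7225 + 0.7488 + 0.0338 = 6.1363
Σ x·lx·mx = 25.2642; T = 25.2642/6.1363 = 4.11717…
r ≈ ln(R0)/T = ln(6.1363)/4.11717… = 0.44065… → 0.441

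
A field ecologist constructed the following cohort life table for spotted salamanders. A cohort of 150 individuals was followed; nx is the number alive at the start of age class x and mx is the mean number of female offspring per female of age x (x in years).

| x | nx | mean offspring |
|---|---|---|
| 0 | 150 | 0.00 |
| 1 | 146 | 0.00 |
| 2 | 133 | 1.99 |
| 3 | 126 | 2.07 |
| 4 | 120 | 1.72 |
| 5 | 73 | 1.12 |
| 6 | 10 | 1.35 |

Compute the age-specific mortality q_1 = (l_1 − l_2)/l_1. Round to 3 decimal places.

0.089

lx = nx/n0 = nx/150: 1, 0.97333…, 0.88667…, 0.84, 0.8, 0.48667…, 0.06667…
q_1 = (l_1 − l_2) / l_1 = (0.973333… − 0.886667…) / 0.973333…
     = 0.086667… / 0.973333… = 0.089041… → 0.089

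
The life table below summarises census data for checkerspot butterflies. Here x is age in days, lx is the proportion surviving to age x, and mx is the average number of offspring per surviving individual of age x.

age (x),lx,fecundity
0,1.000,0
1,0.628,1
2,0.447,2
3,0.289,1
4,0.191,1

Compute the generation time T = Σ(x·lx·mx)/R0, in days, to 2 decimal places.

lx·mx: 0, 0.628, 0.894, 0.289, 0.191 → R0 = 2.002
x·lx·mx: 0, 0.628, 1.788, 0.867, 0.764 → Σ = 4.047
T = 4.047 / 2.002 = 2.021479… → 2.02

2.02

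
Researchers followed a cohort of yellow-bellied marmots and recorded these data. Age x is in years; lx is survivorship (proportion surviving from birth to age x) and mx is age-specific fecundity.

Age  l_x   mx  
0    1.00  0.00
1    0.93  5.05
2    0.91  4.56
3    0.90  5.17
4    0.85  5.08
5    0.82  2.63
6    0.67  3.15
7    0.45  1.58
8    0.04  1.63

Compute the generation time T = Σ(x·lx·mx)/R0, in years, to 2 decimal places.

lx·mx: 0, 4.6965, 4.1496, 4.653, 4.318, 2.1566, 2.1105, 0.711, 0.0652 → R0 = 22.8604
x·lx·mx: 0, 4.6965, 8.2992, 13.959, 17.272, 10.783, 12.663, 4.977, 0.5216 → Σ = 73.1713
T = 73.1713 / 22.8604 = 3.200788… → 3.20

3.20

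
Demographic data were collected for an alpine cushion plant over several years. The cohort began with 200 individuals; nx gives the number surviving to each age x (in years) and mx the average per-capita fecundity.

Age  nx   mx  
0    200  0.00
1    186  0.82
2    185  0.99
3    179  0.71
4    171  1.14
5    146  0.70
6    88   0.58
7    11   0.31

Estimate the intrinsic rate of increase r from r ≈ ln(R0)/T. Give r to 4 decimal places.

lx = nx/n0 = nx/200: 1, 0.93, 0.925, 0.895, 0.855, 0.73, 0.44, 0.055
R0 = Σ lx·mx = 0 + 0.7626 + 0.91575 + 0.63545 + 0.9747 + 0.511 + 0.2552 + 0.01705 = 4.07175
Σ x·lx·mx = 12.6048; T = 12.6048/4.07175 = 3.09567…
r ≈ ln(R0)/T = ln(4.07175)/3.09567… = 0.45356… → 0.4536

0.4536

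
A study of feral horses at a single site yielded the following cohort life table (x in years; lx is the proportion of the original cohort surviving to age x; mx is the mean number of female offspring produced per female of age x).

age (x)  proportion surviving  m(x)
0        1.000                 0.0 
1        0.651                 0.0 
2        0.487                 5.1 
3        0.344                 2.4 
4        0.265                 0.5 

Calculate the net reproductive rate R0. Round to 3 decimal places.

lx·mx by age: 0, 0, 2.4837, 0.8256, 0.1325
R0 = Σ lx·mx = 3.4418 → 3.442

3.442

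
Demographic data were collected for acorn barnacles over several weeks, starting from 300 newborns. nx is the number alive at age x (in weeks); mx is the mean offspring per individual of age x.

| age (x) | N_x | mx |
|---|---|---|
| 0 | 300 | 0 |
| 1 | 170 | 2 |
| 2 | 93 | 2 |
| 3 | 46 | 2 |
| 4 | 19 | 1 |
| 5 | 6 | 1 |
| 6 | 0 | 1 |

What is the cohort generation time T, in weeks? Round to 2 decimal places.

lx = nx/n0 = nx/300: 1, 0.56667…, 0.31, 0.15333…, 0.06333…, 0.02, 0
lx·mx: 0, 1.133333…, 0.62, 0.306667…, 0.063333…, 0.02, 0 → R0 = 2.143333…
x·lx·mx: 0, 1.133333…, 1.24, 0.92…, 0.253333…, 0.1, 0 → Σ = 3.646667…
T = 3.646667… / 2.143333… = 1.7014… → 1.70

1.70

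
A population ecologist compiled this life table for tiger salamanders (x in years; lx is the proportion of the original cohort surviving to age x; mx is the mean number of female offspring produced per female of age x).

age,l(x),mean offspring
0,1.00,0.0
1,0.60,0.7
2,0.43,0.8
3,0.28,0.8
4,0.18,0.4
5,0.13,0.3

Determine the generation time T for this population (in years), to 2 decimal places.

lx·mx: 0, 0.42, 0.344, 0.224, 0.072, 0.039 → R0 = 1.099
x·lx·mx: 0, 0.42, 0.688, 0.672, 0.288, 0.195 → Σ = 2.263
T = 2.263 / 1.099 = 2.059145… → 2.06

2.06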